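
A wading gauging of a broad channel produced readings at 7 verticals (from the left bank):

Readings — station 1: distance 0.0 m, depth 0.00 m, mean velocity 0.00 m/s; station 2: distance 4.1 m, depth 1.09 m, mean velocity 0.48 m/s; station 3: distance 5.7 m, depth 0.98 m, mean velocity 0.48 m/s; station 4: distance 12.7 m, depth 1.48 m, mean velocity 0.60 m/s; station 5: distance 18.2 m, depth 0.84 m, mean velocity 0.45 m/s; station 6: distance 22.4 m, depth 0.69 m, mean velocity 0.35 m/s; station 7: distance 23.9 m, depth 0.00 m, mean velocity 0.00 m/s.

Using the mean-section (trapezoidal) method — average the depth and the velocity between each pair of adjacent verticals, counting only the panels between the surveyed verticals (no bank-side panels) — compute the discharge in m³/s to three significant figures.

10.7 m³/s

Panel 1-2: Δb = 4.1 m, d̄ = (0.00+1.09)/2 = 0.545, v̄ = (0.00+0.48)/2 = 0.24 → q = 4.1×0.545×0.24 = 0.5363 m³/s
Panel 2-3: Δb = 1.6 m, d̄ = (1.09+0.98)/2 = 1.035, v̄ = (0.48+0.48)/2 = 0.48 → q = 1.6×1.035×0.48 = 0.7949 m³/s
Panel 3-4: Δb = 7 m, d̄ = (0.98+1.48)/2 = 1.23, v̄ = (0.48+0.60)/2 = 0.54 → q = 7×1.23×0.54 = 4.649 m³/s
Panel 4-5: Δb = 5.5 m, d̄ = (1.48+0.84)/2 = 1.16, v̄ = (0.60+0.45)/2 = 0.525 → q = 5.5×1.16×0.525 = 3.350 m³/s
Panel 5-6: Δb = 4.2 m, d̄ = (0.84+0.69)/2 = 0.765, v̄ = (0.45+0.35)/2 = 0.4 → q = 4.2×0.765×0.4 = 1.285 m³/s
Panel 6-7: Δb = 1.5 m, d̄ = (0.69+0.00)/2 = 0.345, v̄ = (0.35+0.00)/2 = 0.175 → q = 1.5×0.345×0.175 = 0.09056 m³/s
Q = Σ q = 10.71 m³/s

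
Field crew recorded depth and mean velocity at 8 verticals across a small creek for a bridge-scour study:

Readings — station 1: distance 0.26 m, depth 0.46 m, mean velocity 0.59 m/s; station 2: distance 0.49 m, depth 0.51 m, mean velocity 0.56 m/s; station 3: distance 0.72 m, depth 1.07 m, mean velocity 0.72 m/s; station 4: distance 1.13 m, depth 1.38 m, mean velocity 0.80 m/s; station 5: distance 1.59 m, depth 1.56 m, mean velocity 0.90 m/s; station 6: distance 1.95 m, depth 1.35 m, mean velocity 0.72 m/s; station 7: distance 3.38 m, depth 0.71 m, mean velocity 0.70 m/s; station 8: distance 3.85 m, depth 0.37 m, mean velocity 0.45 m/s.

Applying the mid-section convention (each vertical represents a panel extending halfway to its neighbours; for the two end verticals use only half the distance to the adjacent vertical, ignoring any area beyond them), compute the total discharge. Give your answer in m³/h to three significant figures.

10000 m³/h

w_1 = (0.49 − 0.26)/2 = 0.115 m; q_1 = 0.59 × 0.46 × 0.115 = 0.03121 m³/s
w_2 = (0.72 − 0.26)/2 = 0.23 m; q_2 = 0.56 × 0.51 × 0.23 = 0.06569 m³/s
w_3 = (1.13 − 0.49)/2 = 0.32 m; q_3 = 0.72 × 1.07 × 0.32 = 0.2465 m³/s
w_4 = (1.59 − 0.72)/2 = 0.435 m; q_4 = 0.80 × 1.38 × 0.435 = 0.4802 m³/s
w_5 = (1.95 − 1.13)/2 = 0.41 m; q_5 = 0.90 × 1.56 × 0.41 = 0.5756 m³/s
w_6 = (3.38 − 1.59)/2 = 0.895 m; q_6 = 0.72 × 1.35 × 0.895 = 0.8699 m³/s
w_7 = (3.85 − 1.95)/2 = 0.95 m; q_7 = 0.70 × 0.71 × 0.95 = 0.4722 m³/s
w_8 = (3.85 − 3.38)/2 = 0.235 m; q_8 = 0.45 × 0.37 × 0.235 = 0.03913 m³/s
Q = Σ qᵢ = 2.781 m³/s
= 2.781 × 3600 = 10010 m³/h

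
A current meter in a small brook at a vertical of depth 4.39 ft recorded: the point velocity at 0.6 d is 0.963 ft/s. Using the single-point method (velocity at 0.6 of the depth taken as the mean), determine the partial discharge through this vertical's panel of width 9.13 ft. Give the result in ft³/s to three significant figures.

38.6 ft³/s

v̄ = v₀.₆ = 0.963 ft/s
q = v̄ × d × w = 0.9630 × 4.39 × 9.13 = 38.60 ft³/s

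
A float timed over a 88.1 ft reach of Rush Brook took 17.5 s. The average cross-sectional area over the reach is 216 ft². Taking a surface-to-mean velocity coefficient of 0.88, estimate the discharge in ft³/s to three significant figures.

957 ft³/s

v_surface = L / t̄ = 88.1 / 17.5 = 5.034 ft/s
v_mean = 0.88 × 5.034 = 4.430 ft/s
Q = A × v_mean = 216 × 4.430 = 956.9 ft³/s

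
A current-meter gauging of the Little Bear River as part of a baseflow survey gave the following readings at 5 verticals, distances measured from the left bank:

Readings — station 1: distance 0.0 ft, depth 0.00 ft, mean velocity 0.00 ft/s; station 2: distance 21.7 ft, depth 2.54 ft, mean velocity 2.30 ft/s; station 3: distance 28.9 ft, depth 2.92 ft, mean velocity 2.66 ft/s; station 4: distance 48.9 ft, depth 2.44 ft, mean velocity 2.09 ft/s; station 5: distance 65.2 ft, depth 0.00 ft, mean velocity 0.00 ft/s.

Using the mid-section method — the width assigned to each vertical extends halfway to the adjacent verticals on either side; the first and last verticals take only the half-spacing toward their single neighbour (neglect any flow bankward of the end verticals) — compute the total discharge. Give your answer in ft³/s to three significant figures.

283 ft³/s

w_2 = (28.9 − 0.0)/2 = 14.45 ft; q_2 = 2.30 × 2.54 × 14.45 = 84.42 ft³/s
w_3 = (48.9 − 21.7)/2 = 13.6 ft; q_3 = 2.66 × 2.92 × 13.6 = 105.6 ft³/s
w_4 = (65.2 − 28.9)/2 = 18.15 ft; q_4 = 2.09 × 2.44 × 18.15 = 92.56 ft³/s
Stations 1, 5 contribute zero (depth or velocity is 0).
Q = Σ qᵢ = 282.6 ft³/s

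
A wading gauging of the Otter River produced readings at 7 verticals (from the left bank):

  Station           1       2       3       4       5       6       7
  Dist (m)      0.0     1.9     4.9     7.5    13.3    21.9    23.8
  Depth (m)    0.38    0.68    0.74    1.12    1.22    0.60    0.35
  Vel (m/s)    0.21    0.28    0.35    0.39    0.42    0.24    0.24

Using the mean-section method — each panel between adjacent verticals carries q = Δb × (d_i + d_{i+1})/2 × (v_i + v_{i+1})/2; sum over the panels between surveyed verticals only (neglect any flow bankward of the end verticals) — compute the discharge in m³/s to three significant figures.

7.36 m³/s

Panel 1-2: Δb = 1.9 m, d̄ = (0.38+0.68)/2 = 0.53, v̄ = (0.21+0.28)/2 = 0.245 → q = 1.9×0.53×0.245 = 0.2467 m³/s
Panel 2-3: Δb = 3 m, d̄ = (0.68+0.74)/2 = 0.71, v̄ = (0.28+0.35)/2 = 0.315 → q = 3×0.71×0.315 = 0.6710 m³/s
Panel 3-4: Δb = 2.6 m, d̄ = (0.74+1.12)/2 = 0.93, v̄ = (0.35+0.39)/2 = 0.37 → q = 2.6×0.93×0.37 = 0.8947 m³/s
Panel 4-5: Δb = 5.8 m, d̄ = (1.12+1.22)/2 = 1.17, v̄ = (0.39+0.42)/2 = 0.405 → q = 5.8×1.17×0.405 = 2.748 m³/s
Panel 5-6: Δb = 8.6 m, d̄ = (1.22+0.60)/2 = 0.91, v̄ = (0.42+0.24)/2 = 0.33 → q = 8.6×0.91×0.33 = 2.583 m³/s
Panel 6-7: Δb = 1.9 m, d̄ = (0.60+0.35)/2 = 0.475, v̄ = (0.24+0.24)/2 = 0.24 → q = 1.9×0.475×0.24 = 0.2166 m³/s
Q = Σ q = 7.360 m³/s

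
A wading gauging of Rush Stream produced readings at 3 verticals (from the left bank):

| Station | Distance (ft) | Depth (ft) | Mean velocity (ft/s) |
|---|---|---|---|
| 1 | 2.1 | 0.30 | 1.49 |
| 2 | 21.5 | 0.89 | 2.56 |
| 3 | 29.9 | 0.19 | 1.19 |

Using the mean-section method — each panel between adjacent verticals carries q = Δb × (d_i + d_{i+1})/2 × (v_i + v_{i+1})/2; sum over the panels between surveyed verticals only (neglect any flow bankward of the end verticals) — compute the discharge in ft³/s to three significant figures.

Panel 1-2: Δb = 19.4 ft, d̄ = (0.30+0.89)/2 = 0.595, v̄ = (1.49+2.56)/2 = 2.025 → q = 19.4×0.595×2.025 = 23.37 ft³/s
Panel 2-3: Δb = 8.4 ft, d̄ = (0.89+0.19)/2 = 0.54, v̄ = (2.56+1.19)/2 = 1.875 → q = 8.4×0.54×1.875 = 8.505 ft³/s
Q = Σ q = 31.88 ft³/s

31.9 ft³/s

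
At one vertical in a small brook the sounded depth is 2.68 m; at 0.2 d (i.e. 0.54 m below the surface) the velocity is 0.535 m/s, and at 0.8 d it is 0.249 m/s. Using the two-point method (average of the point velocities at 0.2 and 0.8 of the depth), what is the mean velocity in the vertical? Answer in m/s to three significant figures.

v̄ = (0.535 + 0.249) / 2 = 0.3920 m/s

0.392 m/s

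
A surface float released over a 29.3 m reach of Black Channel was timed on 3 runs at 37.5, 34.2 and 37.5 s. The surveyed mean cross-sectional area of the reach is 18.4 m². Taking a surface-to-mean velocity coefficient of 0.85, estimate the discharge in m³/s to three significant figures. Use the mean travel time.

12.6 m³/s

t̄ = (37.5 + 34.2 + 37.5) / 3 = 36.4 s
v_surface = L / t̄ = 29.3 / 36.4 = 0.8049 m/s
v_mean = 0.85 × 0.8049 = 0.6842 m/s
Q = A × v_mean = 18.4 × 0.6842 = 12.59 m³/s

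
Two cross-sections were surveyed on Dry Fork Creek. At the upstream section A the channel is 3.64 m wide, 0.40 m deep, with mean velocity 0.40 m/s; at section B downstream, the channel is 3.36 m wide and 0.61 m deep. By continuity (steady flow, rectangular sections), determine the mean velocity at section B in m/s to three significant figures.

0.284 m/s

Q = A₁V₁ = (3.64×0.40) × 0.40 = 0.5824 m³/s
A₂ = 3.36 × 0.61 = 2.050 m²
V₂ = Q/A₂ = 0.5824/2.050 = 0.2842 m/s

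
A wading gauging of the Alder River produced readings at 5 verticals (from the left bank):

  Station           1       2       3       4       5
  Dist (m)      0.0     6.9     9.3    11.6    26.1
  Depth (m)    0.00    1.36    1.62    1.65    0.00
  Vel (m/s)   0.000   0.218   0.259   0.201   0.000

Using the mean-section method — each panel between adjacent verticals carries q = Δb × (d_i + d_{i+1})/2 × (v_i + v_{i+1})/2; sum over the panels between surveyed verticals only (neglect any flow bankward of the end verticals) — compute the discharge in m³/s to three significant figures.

3.43 m³/s

Panel 1-2: Δb = 6.9 m, d̄ = (0.00+1.36)/2 = 0.68, v̄ = (0.000+0.218)/2 = 0.109 → q = 6.9×0.68×0.109 = 0.5114 m³/s
Panel 2-3: Δb = 2.4 m, d̄ = (1.36+1.62)/2 = 1.49, v̄ = (0.218+0.259)/2 = 0.2385 → q = 2.4×1.49×0.2385 = 0.8529 m³/s
Panel 3-4: Δb = 2.3 m, d̄ = (1.62+1.65)/2 = 1.635, v̄ = (0.259+0.201)/2 = 0.23 → q = 2.3×1.635×0.23 = 0.8649 m³/s
Panel 4-5: Δb = 14.5 m, d̄ = (1.65+0.00)/2 = 0.825, v̄ = (0.201+0.000)/2 = 0.1005 → q = 14.5×0.825×0.1005 = 1.202 m³/s
Q = Σ q = 3.431 m³/s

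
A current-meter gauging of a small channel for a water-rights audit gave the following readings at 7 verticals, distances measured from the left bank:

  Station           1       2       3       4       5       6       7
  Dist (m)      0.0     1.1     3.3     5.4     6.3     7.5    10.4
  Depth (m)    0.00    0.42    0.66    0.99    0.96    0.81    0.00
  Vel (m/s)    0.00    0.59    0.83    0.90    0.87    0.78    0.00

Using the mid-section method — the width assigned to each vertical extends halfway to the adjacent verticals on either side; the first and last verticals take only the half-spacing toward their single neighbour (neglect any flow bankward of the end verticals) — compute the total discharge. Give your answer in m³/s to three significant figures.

w_2 = (3.3 − 0.0)/2 = 1.65 m; q_2 = 0.59 × 0.42 × 1.65 = 0.4089 m³/s
w_3 = (5.4 − 1.1)/2 = 2.15 m; q_3 = 0.83 × 0.66 × 2.15 = 1.178 m³/s
w_4 = (6.3 − 3.3)/2 = 1.5 m; q_4 = 0.90 × 0.99 × 1.5 = 1.337 m³/s
w_5 = (7.5 − 5.4)/2 = 1.05 m; q_5 = 0.87 × 0.96 × 1.05 = 0.8770 m³/s
w_6 = (10.4 − 6.3)/2 = 2.05 m; q_6 = 0.78 × 0.81 × 2.05 = 1.295 m³/s
Stations 1, 7 contribute zero (depth or velocity is 0).
Q = Σ qᵢ = 5.095 m³/s

5.10 m³/s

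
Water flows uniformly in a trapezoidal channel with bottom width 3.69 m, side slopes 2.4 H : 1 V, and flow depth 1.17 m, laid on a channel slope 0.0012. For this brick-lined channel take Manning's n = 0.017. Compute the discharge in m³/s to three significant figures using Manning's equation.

13.1 m³/s

A = (b + z·y)·y = (3.69 + 2.4×1.17)×1.17 = 7.603 m²
P = b + 2y√(1+z²) = 3.69 + 2×1.17×√(1+2.4²) = 9.774 m
R = A/P = 7.603/9.774 = 0.7778 m
Q = (1/n)·A·R^(2/3)·S^(1/2) = (1/0.017) × 7.603 × 0.7778^(2/3) × 0.0012^(1/2) = 13.10 m³/s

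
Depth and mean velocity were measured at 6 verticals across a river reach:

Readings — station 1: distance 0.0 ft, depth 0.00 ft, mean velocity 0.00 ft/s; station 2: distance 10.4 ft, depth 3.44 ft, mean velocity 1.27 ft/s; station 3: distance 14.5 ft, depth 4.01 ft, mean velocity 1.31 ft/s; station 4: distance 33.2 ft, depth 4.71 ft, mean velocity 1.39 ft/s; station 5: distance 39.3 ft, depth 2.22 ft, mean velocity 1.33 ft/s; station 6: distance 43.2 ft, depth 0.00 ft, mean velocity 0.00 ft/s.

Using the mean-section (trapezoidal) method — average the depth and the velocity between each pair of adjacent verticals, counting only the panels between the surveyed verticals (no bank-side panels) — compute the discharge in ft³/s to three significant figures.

Panel 1-2: Δb = 10.4 ft, d̄ = (0.00+3.44)/2 = 1.72, v̄ = (0.00+1.27)/2 = 0.635 → q = 10.4×1.72×0.635 = 11.36 ft³/s
Panel 2-3: Δb = 4.1 ft, d̄ = (3.44+4.01)/2 = 3.725, v̄ = (1.27+1.31)/2 = 1.29 → q = 4.1×3.725×1.29 = 19.70 ft³/s
Panel 3-4: Δb = 18.7 ft, d̄ = (4.01+4.71)/2 = 4.36, v̄ = (1.31+1.39)/2 = 1.35 → q = 18.7×4.36×1.35 = 110.1 ft³/s
Panel 4-5: Δb = 6.1 ft, d̄ = (4.71+2.22)/2 = 3.465, v̄ = (1.39+1.33)/2 = 1.36 → q = 6.1×3.465×1.36 = 28.75 ft³/s
Panel 5-6: Δb = 3.9 ft, d̄ = (2.22+0.00)/2 = 1.11, v̄ = (1.33+0.00)/2 = 0.665 → q = 3.9×1.11×0.665 = 2.879 ft³/s
Q = Σ q = 172.8 ft³/s

173 ft³/s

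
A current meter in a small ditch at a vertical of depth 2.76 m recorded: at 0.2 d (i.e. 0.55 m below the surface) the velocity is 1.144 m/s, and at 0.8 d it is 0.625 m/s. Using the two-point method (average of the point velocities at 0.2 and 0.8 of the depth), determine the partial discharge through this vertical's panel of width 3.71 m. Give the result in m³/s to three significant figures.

v̄ = (1.144 + 0.625) / 2 = 0.8845 m/s
q = v̄ × d × w = 0.8845 × 2.76 × 3.71 = 9.057 m³/s

9.06 m³/s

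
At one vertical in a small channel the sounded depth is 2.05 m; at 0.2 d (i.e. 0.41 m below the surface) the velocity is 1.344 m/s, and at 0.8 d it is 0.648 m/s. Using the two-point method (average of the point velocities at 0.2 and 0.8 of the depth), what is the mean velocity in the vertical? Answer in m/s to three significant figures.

v̄ = (1.344 + 0.648) / 2 = 0.9960 m/s

0.996 m/s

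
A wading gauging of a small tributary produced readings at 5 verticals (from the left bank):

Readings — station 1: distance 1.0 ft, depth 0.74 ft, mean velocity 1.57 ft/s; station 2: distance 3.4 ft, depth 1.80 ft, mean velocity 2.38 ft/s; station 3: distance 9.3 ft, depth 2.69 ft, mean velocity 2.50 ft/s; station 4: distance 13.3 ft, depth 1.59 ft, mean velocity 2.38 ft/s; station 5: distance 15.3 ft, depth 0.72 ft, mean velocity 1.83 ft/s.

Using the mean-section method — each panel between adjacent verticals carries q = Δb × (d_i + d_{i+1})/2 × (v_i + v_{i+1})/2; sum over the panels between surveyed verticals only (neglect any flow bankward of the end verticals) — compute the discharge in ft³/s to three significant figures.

Panel 1-2: Δb = 2.4 ft, d̄ = (0.74+1.80)/2 = 1.27, v̄ = (1.57+2.38)/2 = 1.975 → q = 2.4×1.27×1.975 = 6.020 ft³/s
Panel 2-3: Δb = 5.9 ft, d̄ = (1.80+2.69)/2 = 2.245, v̄ = (2.38+2.50)/2 = 2.44 → q = 5.9×2.245×2.44 = 32.32 ft³/s
Panel 3-4: Δb = 4 ft, d̄ = (2.69+1.59)/2 = 2.14, v̄ = (2.50+2.38)/2 = 2.44 → q = 4×2.14×2.44 = 20.89 ft³/s
Panel 4-5: Δb = 2 ft, d̄ = (1.59+0.72)/2 = 1.155, v̄ = (2.38+1.83)/2 = 2.105 → q = 2×1.155×2.105 = 4.863 ft³/s
Q = Σ q = 64.09 ft³/s

64.1 ft³/s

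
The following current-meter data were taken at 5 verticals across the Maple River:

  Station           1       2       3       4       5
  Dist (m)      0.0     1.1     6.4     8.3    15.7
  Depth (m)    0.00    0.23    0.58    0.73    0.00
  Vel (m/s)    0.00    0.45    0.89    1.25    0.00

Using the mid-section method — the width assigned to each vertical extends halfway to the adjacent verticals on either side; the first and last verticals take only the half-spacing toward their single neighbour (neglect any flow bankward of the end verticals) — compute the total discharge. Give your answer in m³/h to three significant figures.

23200 m³/h

w_2 = (6.4 − 0.0)/2 = 3.2 m; q_2 = 0.45 × 0.23 × 3.2 = 0.3312 m³/s
w_3 = (8.3 − 1.1)/2 = 3.6 m; q_3 = 0.89 × 0.58 × 3.6 = 1.858 m³/s
w_4 = (15.7 − 6.4)/2 = 4.65 m; q_4 = 1.25 × 0.73 × 4.65 = 4.243 m³/s
Stations 1, 5 contribute zero (depth or velocity is 0).
Q = Σ qᵢ = 6.433 m³/s
= 6.433 × 3600 = 23160 m³/h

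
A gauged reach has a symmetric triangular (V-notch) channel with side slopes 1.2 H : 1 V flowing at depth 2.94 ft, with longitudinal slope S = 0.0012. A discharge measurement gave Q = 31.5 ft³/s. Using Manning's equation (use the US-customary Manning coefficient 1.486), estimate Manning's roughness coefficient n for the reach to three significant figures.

A = z·y² = 1.2×2.94² = 10.37 ft²
P = 2y√(1+z²) = 2×2.94×√(1+1.2²) = 9.185 ft
R = A/P = 10.37/9.185 = 1.129 ft
n = (1.486/Q)·A·R^(2/3)·S^(1/2) = (1.486/31.5) × 10.37 × 1.084 × 0.03464 = 0.01838

0.0184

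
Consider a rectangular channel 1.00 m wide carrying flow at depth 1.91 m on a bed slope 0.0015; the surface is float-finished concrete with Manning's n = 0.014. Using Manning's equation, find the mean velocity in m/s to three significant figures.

1.49 m/s

A = b·y = 1.00 × 1.91 = 1.910 m²
P = b + 2y = 1.00 + 2×1.91 = 4.820 m
R = A/P = 1.910/4.820 = 0.3963 m
Q = (1/n)·A·R^(2/3)·S^(1/2) = (1/0.014) × 1.910 × 0.3963^(2/3) × 0.0015^(1/2) = 2.851 m³/s
V = Q/A = 2.851/1.910 = 1.492 m/s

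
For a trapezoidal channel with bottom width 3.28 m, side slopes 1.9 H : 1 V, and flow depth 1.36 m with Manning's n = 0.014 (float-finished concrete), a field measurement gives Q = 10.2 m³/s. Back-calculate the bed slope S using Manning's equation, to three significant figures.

A = (b + z·y)·y = (3.28 + 1.9×1.36)×1.36 = 7.975 m²
P = b + 2y√(1+z²) = 3.28 + 2×1.36×√(1+1.9²) = 9.120 m
R = A/P = 7.975/9.120 = 0.8744 m
S = (Q·n / (1·A·R^(2/3)))² = (10.2×0.014 / (1×7.975×0.9144))² = 0.0003834

0.000383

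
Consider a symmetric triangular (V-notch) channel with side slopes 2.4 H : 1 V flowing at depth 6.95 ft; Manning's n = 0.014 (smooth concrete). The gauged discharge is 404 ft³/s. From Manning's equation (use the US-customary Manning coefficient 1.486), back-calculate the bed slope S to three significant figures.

0.000228

A = z·y² = 2.4×6.95² = 115.9 ft²
P = 2y√(1+z²) = 2×6.95×√(1+2.4²) = 36.14 ft
R = A/P = 115.9/36.14 = 3.208 ft
S = (Q·n / (1.486·A·R^(2/3)))² = (404×0.014 / (1.486×115.9×2.175))² = 0.0002279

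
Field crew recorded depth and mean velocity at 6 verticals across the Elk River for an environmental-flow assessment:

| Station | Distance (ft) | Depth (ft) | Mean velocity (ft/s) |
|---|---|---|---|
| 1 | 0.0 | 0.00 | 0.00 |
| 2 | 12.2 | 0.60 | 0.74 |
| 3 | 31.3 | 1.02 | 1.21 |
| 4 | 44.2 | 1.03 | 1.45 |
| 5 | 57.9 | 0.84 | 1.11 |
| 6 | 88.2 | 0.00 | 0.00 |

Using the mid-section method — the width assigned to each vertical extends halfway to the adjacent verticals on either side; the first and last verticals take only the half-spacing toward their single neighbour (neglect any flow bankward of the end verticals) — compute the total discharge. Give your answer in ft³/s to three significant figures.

w_2 = (31.3 − 0.0)/2 = 15.65 ft; q_2 = 0.74 × 0.60 × 15.65 = 6.949 ft³/s
w_3 = (44.2 − 12.2)/2 = 16 ft; q_3 = 1.21 × 1.02 × 16 = 19.75 ft³/s
w_4 = (57.9 − 31.3)/2 = 13.3 ft; q_4 = 1.45 × 1.03 × 13.3 = 19.86 ft³/s
w_5 = (88.2 − 44.2)/2 = 22 ft; q_5 = 1.11 × 0.84 × 22 = 20.51 ft³/s
Stations 1, 6 contribute zero (depth or velocity is 0).
Q = Σ qᵢ = 67.07 ft³/s

67.1 ft³/s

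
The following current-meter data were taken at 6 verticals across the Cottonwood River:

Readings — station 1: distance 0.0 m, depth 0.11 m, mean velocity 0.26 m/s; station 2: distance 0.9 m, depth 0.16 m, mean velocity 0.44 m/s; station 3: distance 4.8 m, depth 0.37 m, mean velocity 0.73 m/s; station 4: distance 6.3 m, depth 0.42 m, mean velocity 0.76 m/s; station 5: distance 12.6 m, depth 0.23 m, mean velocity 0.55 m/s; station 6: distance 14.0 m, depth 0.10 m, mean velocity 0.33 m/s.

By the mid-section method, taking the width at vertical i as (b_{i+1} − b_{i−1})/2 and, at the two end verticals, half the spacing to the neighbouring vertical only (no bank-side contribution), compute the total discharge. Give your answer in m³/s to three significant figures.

2.67 m³/s

w_1 = (0.9 − 0.0)/2 = 0.45 m; q_1 = 0.26 × 0.11 × 0.45 = 0.01287 m³/s
w_2 = (4.8 − 0.0)/2 = 2.4 m; q_2 = 0.44 × 0.16 × 2.4 = 0.1690 m³/s
w_3 = (6.3 − 0.9)/2 = 2.7 m; q_3 = 0.73 × 0.37 × 2.7 = 0.7293 m³/s
w_4 = (12.6 − 4.8)/2 = 3.9 m; q_4 = 0.76 × 0.42 × 3.9 = 1.245 m³/s
w_5 = (14.0 − 6.3)/2 = 3.85 m; q_5 = 0.55 × 0.23 × 3.85 = 0.4870 m³/s
w_6 = (14.0 − 12.6)/2 = 0.7 m; q_6 = 0.33 × 0.10 × 0.7 = 0.02310 m³/s
Q = Σ qᵢ = 2.666 m³/s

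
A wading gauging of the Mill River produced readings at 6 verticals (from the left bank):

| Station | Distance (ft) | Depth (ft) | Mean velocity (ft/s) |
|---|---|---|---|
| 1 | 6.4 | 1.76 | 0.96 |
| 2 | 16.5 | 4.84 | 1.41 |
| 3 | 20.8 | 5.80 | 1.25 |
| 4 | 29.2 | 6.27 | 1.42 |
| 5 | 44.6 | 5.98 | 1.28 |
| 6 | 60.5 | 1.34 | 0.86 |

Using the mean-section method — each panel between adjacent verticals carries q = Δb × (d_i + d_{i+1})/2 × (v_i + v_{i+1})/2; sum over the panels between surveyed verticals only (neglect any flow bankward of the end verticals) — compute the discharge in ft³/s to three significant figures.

327 ft³/s

Panel 1-2: Δb = 10.1 ft, d̄ = (1.76+4.84)/2 = 3.3, v̄ = (0.96+1.41)/2 = 1.185 → q = 10.1×3.3×1.185 = 39.50 ft³/s
Panel 2-3: Δb = 4.3 ft, d̄ = (4.84+5.80)/2 = 5.32, v̄ = (1.41+1.25)/2 = 1.33 → q = 4.3×5.32×1.33 = 30.43 ft³/s
Panel 3-4: Δb = 8.4 ft, d̄ = (5.80+6.27)/2 = 6.035, v̄ = (1.25+1.42)/2 = 1.335 → q = 8.4×6.035×1.335 = 67.68 ft³/s
Panel 4-5: Δb = 15.4 ft, d̄ = (6.27+5.98)/2 = 6.125, v̄ = (1.42+1.28)/2 = 1.35 → q = 15.4×6.125×1.35 = 127.3 ft³/s
Panel 5-6: Δb = 15.9 ft, d̄ = (5.98+1.34)/2 = 3.66, v̄ = (1.28+0.86)/2 = 1.07 → q = 15.9×3.66×1.07 = 62.27 ft³/s
Q = Σ q = 327.2 ft³/s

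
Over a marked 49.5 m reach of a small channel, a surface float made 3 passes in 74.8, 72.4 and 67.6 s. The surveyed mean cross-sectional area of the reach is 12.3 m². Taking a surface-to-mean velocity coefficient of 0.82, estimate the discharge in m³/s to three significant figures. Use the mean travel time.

t̄ = (74.8 + 72.4 + 67.6) / 3 = 71.6 s
v_surface = L / t̄ = 49.5 / 71.6 = 0.6913 m/s
v_mean = 0.82 × 0.6913 = 0.5669 m/s
Q = A × v_mean = 12.3 × 0.5669 = 6.973 m³/s

6.97 m³/s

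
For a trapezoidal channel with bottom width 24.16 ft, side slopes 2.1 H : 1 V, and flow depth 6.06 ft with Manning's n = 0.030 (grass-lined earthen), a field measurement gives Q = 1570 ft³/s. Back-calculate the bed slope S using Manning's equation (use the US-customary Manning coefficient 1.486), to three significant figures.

A = (b + z·y)·y = (24.16 + 2.1×6.06)×6.06 = 223.5 ft²
P = b + 2y√(1+z²) = 24.16 + 2×6.06×√(1+2.1²) = 52.35 ft
R = A/P = 223.5/52.35 = 4.270 ft
S = (Q·n / (1.486·A·R^(2/3)))² = (1570×0.030 / (1.486×223.5×2.632))² = 0.002903

0.00290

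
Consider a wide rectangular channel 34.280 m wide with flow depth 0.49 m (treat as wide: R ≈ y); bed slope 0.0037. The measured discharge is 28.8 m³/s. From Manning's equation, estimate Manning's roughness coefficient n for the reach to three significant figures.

A = b·y = 34.280 × 0.49 = 16.80 m²
Wide channel: R ≈ y = 0.49 m
n = (1/Q)·A·R^(2/3)·S^(1/2) = (1/28.8) × 16.80 × 0.6215 × 0.06083 = 0.02205

0.0221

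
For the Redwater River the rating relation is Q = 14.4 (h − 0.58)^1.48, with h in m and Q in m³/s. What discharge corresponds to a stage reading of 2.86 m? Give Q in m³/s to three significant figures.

48.8 m³/s

Q = 14.4 × (2.86 − 0.58)^1.48 = 14.4 × 2.28^1.48 = 48.76 m³/s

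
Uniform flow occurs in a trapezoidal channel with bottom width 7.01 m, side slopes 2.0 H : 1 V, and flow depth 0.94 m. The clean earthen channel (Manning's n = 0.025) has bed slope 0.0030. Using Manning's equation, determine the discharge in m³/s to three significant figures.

A = (b + z·y)·y = (7.01 + 2.0×0.94)×0.94 = 8.357 m²
P = b + 2y√(1+z²) = 7.01 + 2×0.94×√(1+2.0²) = 11.21 m
R = A/P = 8.357/11.21 = 0.7452 m
Q = (1/n)·A·R^(2/3)·S^(1/2) = (1/0.025) × 8.357 × 0.7452^(2/3) × 0.0030^(1/2) = 15.05 m³/s

15.0 m³/s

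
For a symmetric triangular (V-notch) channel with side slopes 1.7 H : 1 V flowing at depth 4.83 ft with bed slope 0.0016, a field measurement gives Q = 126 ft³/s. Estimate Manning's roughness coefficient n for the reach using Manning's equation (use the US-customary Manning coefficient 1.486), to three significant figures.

A = z·y² = 1.7×4.83² = 39.66 ft²
P = 2y√(1+z²) = 2×4.83×√(1+1.7²) = 19.05 ft
R = A/P = 39.66/19.05 = 2.082 ft
n = (1.486/Q)·A·R^(2/3)·S^(1/2) = (1.486/126) × 39.66 × 1.630 × 0.04000 = 0.03050

0.0305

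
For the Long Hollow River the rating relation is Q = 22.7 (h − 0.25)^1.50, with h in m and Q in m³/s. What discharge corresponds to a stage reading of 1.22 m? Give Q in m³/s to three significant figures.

Q = 22.7 × (1.22 − 0.25)^1.50 = 22.7 × 0.97^1.50 = 21.69 m³/s

21.7 m³/s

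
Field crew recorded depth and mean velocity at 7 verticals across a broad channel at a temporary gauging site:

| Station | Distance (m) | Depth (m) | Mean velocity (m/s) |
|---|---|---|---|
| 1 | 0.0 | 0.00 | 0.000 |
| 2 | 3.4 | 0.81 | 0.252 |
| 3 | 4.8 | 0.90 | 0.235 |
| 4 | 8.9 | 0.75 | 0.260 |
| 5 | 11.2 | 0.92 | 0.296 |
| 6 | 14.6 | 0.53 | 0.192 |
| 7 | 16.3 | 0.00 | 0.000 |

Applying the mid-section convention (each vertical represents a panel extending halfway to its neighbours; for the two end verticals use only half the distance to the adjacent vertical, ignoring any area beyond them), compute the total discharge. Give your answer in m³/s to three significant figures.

2.73 m³/s

w_2 = (4.8 − 0.0)/2 = 2.4 m; q_2 = 0.252 × 0.81 × 2.4 = 0.4899 m³/s
w_3 = (8.9 − 3.4)/2 = 2.75 m; q_3 = 0.235 × 0.90 × 2.75 = 0.5816 m³/s
w_4 = (11.2 − 4.8)/2 = 3.2 m; q_4 = 0.260 × 0.75 × 3.2 = 0.6240 m³/s
w_5 = (14.6 − 8.9)/2 = 2.85 m; q_5 = 0.296 × 0.92 × 2.85 = 0.7761 m³/s
w_6 = (16.3 − 11.2)/2 = 2.55 m; q_6 = 0.192 × 0.53 × 2.55 = 0.2595 m³/s
Stations 1, 7 contribute zero (depth or velocity is 0).
Q = Σ qᵢ = 2.731 m³/s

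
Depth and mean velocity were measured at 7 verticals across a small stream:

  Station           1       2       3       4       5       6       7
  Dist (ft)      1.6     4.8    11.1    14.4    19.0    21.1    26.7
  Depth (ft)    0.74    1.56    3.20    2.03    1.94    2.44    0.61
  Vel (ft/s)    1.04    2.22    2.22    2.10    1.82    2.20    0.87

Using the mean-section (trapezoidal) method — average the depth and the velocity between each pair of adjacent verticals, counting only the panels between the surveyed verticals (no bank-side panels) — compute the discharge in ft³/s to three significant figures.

Panel 1-2: Δb = 3.2 ft, d̄ = (0.74+1.56)/2 = 1.15, v̄ = (1.04+2.22)/2 = 1.63 → q = 3.2×1.15×1.63 = 5.998 ft³/s
Panel 2-3: Δb = 6.3 ft, d̄ = (1.56+3.20)/2 = 2.38, v̄ = (2.22+2.22)/2 = 2.22 → q = 6.3×2.38×2.22 = 33.29 ft³/s
Panel 3-4: Δb = 3.3 ft, d̄ = (3.20+2.03)/2 = 2.615, v̄ = (2.22+2.10)/2 = 2.16 → q = 3.3×2.615×2.16 = 18.64 ft³/s
Panel 4-5: Δb = 4.6 ft, d̄ = (2.03+1.94)/2 = 1.985, v̄ = (2.10+1.82)/2 = 1.96 → q = 4.6×1.985×1.96 = 17.90 ft³/s
Panel 5-6: Δb = 2.1 ft, d̄ = (1.94+2.44)/2 = 2.19, v̄ = (1.82+2.20)/2 = 2.01 → q = 2.1×2.19×2.01 = 9.244 ft³/s
Panel 6-7: Δb = 5.6 ft, d̄ = (2.44+0.61)/2 = 1.525, v̄ = (2.20+0.87)/2 = 1.535 → q = 5.6×1.525×1.535 = 13.11 ft³/s
Q = Σ q = 98.17 ft³/s

98.2 ft³/s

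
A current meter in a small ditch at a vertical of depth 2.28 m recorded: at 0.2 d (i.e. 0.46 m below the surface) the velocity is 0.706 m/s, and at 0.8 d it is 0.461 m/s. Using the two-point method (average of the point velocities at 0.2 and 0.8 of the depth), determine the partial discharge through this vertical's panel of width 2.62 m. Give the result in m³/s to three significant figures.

3.49 m³/s

v̄ = (0.706 + 0.461) / 2 = 0.5835 m/s
q = v̄ × d × w = 0.5835 × 2.28 × 2.62 = 3.486 m³/s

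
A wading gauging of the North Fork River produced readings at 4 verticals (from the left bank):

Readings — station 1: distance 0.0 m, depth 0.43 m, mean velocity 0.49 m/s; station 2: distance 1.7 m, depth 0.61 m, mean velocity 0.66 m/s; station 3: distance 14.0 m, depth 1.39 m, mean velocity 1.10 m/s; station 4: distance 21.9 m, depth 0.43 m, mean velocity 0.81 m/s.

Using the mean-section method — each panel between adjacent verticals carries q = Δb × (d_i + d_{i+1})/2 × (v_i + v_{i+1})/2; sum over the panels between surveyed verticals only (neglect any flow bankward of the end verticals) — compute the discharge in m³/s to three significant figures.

Panel 1-2: Δb = 1.7 m, d̄ = (0.43+0.61)/2 = 0.52, v̄ = (0.49+0.66)/2 = 0.575 → q = 1.7×0.52×0.575 = 0.5083 m³/s
Panel 2-3: Δb = 12.3 m, d̄ = (0.61+1.39)/2 = 1, v̄ = (0.66+1.10)/2 = 0.88 → q = 12.3×1×0.88 = 10.82 m³/s
Panel 3-4: Δb = 7.9 m, d̄ = (1.39+0.43)/2 = 0.91, v̄ = (1.10+0.81)/2 = 0.955 → q = 7.9×0.91×0.955 = 6.865 m³/s
Q = Σ q = 18.20 m³/s

18.2 m³/s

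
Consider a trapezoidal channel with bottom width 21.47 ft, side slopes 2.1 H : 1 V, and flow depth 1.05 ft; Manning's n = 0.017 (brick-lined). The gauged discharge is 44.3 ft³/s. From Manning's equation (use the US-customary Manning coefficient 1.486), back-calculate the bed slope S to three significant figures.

A = (b + z·y)·y = (21.47 + 2.1×1.05)×1.05 = 24.86 ft²
P = b + 2y√(1+z²) = 21.47 + 2×1.05×√(1+2.1²) = 26.35 ft
R = A/P = 24.86/26.35 = 0.9432 ft
S = (Q·n / (1.486·A·R^(2/3)))² = (44.3×0.017 / (1.486×24.86×0.9618))² = 0.0004493

0.000449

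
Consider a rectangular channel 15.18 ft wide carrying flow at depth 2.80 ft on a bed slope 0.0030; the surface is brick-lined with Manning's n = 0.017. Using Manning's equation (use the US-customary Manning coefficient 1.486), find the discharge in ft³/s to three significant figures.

328 ft³/s

A = b·y = 15.18 × 2.80 = 42.50 ft²
P = b + 2y = 15.18 + 2×2.80 = 20.78 ft
R = A/P = 42.50/20.78 = 2.045 ft
Q = (1.486/n)·A·R^(2/3)·S^(1/2) = (1.486/0.017) × 42.50 × 2.045^(2/3) × 0.0030^(1/2) = 327.9 ft³/s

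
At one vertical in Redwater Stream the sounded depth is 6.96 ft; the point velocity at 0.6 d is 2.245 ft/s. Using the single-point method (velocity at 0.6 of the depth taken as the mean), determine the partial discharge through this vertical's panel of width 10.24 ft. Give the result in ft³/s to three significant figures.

v̄ = v₀.₆ = 2.245 ft/s
q = v̄ × d × w = 2.245 × 6.96 × 10.24 = 160.0 ft³/s

160 ft³/s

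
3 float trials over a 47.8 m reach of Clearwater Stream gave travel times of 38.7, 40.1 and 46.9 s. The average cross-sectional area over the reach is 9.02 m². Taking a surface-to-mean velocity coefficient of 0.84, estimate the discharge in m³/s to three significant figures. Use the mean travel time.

8.64 m³/s

t̄ = (38.7 + 40.1 + 46.9) / 3 = 41.9 s
v_surface = L / t̄ = 47.8 / 41.9 = 1.141 m/s
v_mean = 0.84 × 1.141 = 0.9583 m/s
Q = A × v_mean = 9.02 × 0.9583 = 8.644 m³/s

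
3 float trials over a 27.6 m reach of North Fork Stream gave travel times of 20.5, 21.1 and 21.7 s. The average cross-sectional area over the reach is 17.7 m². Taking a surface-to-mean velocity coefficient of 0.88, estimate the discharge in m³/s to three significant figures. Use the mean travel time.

t̄ = (20.5 + 21.1 + 21.7) / 3 = 21.1 s
v_surface = L / t̄ = 27.6 / 21.1 = 1.308 m/s
v_mean = 0.88 × 1.308 = 1.151 m/s
Q = A × v_mean = 17.7 × 1.151 = 20.37 m³/s

20.4 m³/s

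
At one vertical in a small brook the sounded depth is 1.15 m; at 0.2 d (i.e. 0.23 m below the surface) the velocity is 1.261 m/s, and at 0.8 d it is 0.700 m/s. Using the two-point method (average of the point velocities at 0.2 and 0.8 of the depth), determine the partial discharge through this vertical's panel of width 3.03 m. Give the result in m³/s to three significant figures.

v̄ = (1.261 + 0.700) / 2 = 0.9805 m/s
q = v̄ × d × w = 0.9805 × 1.15 × 3.03 = 3.417 m³/s

3.42 m³/s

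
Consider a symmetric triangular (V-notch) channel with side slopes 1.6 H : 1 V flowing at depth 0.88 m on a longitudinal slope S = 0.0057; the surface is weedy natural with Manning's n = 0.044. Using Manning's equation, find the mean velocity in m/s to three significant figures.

0.889 m/s

A = z·y² = 1.6×0.88² = 1.239 m²
P = 2y√(1+z²) = 2×0.88×√(1+1.6²) = 3.321 m
R = A/P = 1.239/3.321 = 0.3731 m
Q = (1/n)·A·R^(2/3)·S^(1/2) = (1/0.044) × 1.239 × 0.3731^(2/3) × 0.0057^(1/2) = 1.102 m³/s
V = Q/A = 1.102/1.239 = 0.8893 m/s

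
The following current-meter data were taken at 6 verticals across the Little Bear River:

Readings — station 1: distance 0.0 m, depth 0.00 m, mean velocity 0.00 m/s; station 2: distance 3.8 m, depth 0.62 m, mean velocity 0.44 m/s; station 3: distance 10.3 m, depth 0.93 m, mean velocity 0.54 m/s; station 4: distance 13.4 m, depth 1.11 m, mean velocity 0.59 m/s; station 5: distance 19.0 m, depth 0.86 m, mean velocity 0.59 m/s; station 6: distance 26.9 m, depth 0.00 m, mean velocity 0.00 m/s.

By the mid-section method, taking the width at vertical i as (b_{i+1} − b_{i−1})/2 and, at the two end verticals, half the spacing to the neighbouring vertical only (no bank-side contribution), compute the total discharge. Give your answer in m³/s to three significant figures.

w_2 = (10.3 − 0.0)/2 = 5.15 m; q_2 = 0.44 × 0.62 × 5.15 = 1.405 m³/s
w_3 = (13.4 − 3.8)/2 = 4.8 m; q_3 = 0.54 × 0.93 × 4.8 = 2.411 m³/s
w_4 = (19.0 − 10.3)/2 = 4.35 m; q_4 = 0.59 × 1.11 × 4.35 = 2.849 m³/s
w_5 = (26.9 − 13.4)/2 = 6.75 m; q_5 = 0.59 × 0.86 × 6.75 = 3.425 m³/s
Stations 1, 6 contribute zero (depth or velocity is 0).
Q = Σ qᵢ = 10.09 m³/s

10.1 m³/s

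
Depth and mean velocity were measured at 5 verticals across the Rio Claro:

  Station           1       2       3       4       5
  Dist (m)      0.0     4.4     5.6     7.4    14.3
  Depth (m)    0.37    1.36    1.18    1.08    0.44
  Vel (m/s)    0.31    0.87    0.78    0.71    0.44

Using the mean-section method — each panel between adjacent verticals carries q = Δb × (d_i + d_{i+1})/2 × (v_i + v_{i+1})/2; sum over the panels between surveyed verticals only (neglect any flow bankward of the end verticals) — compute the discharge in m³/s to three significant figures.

8.03 m³/s

Panel 1-2: Δb = 4.4 m, d̄ = (0.37+1.36)/2 = 0.865, v̄ = (0.31+0.87)/2 = 0.59 → q = 4.4×0.865×0.59 = 2.246 m³/s
Panel 2-3: Δb = 1.2 m, d̄ = (1.36+1.18)/2 = 1.27, v̄ = (0.87+0.78)/2 = 0.825 → q = 1.2×1.27×0.825 = 1.257 m³/s
Panel 3-4: Δb = 1.8 m, d̄ = (1.18+1.08)/2 = 1.13, v̄ = (0.78+0.71)/2 = 0.745 → q = 1.8×1.13×0.745 = 1.515 m³/s
Panel 4-5: Δb = 6.9 m, d̄ = (1.08+0.44)/2 = 0.76, v̄ = (0.71+0.44)/2 = 0.575 → q = 6.9×0.76×0.575 = 3.015 m³/s
Q = Σ q = 8.033 m³/s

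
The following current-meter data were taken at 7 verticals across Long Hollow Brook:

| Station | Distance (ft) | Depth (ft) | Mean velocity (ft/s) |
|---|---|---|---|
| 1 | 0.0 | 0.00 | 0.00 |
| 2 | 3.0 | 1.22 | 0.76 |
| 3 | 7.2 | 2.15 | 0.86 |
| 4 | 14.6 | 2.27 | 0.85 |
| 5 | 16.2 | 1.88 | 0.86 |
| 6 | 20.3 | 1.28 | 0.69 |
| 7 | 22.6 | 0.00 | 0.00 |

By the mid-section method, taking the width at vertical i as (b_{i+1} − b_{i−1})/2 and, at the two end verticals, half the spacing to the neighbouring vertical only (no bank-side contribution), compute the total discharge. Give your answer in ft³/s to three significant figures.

30.2 ft³/s

w_2 = (7.2 − 0.0)/2 = 3.6 ft; q_2 = 0.76 × 1.22 × 3.6 = 3.338 ft³/s
w_3 = (14.6 − 3.0)/2 = 5.8 ft; q_3 = 0.86 × 2.15 × 5.8 = 10.72 ft³/s
w_4 = (16.2 − 7.2)/2 = 4.5 ft; q_4 = 0.85 × 2.27 × 4.5 = 8.683 ft³/s
w_5 = (20.3 − 14.6)/2 = 2.85 ft; q_5 = 0.86 × 1.88 × 2.85 = 4.608 ft³/s
w_6 = (22.6 − 16.2)/2 = 3.2 ft; q_6 = 0.69 × 1.28 × 3.2 = 2.826 ft³/s
Stations 1, 7 contribute zero (depth or velocity is 0).
Q = Σ qᵢ = 30.18 ft³/s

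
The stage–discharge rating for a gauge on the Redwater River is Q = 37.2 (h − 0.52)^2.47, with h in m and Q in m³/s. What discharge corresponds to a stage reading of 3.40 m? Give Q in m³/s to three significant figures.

Q = 37.2 × (3.40 − 0.52)^2.47 = 37.2 × 2.88^2.47 = 507.3 m³/s

507 m³/s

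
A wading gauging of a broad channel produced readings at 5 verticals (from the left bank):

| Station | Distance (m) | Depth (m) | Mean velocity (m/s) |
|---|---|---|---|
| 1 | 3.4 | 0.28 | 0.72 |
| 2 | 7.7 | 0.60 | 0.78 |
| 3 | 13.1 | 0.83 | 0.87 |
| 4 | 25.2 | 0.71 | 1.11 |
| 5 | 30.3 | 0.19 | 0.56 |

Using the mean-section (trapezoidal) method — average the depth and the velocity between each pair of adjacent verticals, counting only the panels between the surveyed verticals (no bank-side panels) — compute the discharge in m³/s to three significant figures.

Panel 1-2: Δb = 4.3 m, d̄ = (0.28+0.60)/2 = 0.44, v̄ = (0.72+0.78)/2 = 0.75 → q = 4.3×0.44×0.75 = 1.419 m³/s
Panel 2-3: Δb = 5.4 m, d̄ = (0.60+0.83)/2 = 0.715, v̄ = (0.78+0.87)/2 = 0.825 → q = 5.4×0.715×0.825 = 3.185 m³/s
Panel 3-4: Δb = 12.1 m, d̄ = (0.83+0.71)/2 = 0.77, v̄ = (0.87+1.11)/2 = 0.99 → q = 12.1×0.77×0.99 = 9.224 m³/s
Panel 4-5: Δb = 5.1 m, d̄ = (0.71+0.19)/2 = 0.45, v̄ = (1.11+0.56)/2 = 0.835 → q = 5.1×0.45×0.835 = 1.916 m³/s
Q = Σ q = 15.74 m³/s

15.7 m³/s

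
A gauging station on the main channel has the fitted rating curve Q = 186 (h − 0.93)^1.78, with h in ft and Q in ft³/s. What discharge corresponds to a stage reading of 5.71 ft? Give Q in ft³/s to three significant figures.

Q = 186 × (5.71 − 0.93)^1.78 = 186 × 4.78^1.78 = 3012 ft³/s

3010 ft³/s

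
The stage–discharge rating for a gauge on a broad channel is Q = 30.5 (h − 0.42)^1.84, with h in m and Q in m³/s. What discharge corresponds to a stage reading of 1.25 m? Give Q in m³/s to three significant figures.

Q = 30.5 × (1.25 − 0.42)^1.84 = 30.5 × 0.83^1.84 = 21.65 m³/s

21.6 m³/s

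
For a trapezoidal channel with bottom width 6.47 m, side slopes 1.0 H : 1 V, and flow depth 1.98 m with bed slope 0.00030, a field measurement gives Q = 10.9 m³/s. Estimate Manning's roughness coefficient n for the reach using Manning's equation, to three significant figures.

A = (b + z·y)·y = (6.47 + 1.0×1.98)×1.98 = 16.73 m²
P = b + 2y√(1+z²) = 6.47 + 2×1.98×√(1+1.0²) = 12.07 m
R = A/P = 16.73/12.07 = 1.386 m
n = (1/Q)·A·R^(2/3)·S^(1/2) = (1/10.9) × 16.73 × 1.243 × 0.01732 = 0.03305

0.0331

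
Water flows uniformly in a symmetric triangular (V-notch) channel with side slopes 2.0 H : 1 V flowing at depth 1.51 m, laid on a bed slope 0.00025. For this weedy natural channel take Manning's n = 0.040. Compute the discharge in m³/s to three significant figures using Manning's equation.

A = z·y² = 2.0×1.51² = 4.560 m²
P = 2y√(1+z²) = 2×1.51×√(1+2.0²) = 6.753 m
R = A/P = 4.560/6.753 = 0.6753 m
Q = (1/n)·A·R^(2/3)·S^(1/2) = (1/0.040) × 4.560 × 0.6753^(2/3) × 0.00025^(1/2) = 1.387 m³/s

1.39 m³/s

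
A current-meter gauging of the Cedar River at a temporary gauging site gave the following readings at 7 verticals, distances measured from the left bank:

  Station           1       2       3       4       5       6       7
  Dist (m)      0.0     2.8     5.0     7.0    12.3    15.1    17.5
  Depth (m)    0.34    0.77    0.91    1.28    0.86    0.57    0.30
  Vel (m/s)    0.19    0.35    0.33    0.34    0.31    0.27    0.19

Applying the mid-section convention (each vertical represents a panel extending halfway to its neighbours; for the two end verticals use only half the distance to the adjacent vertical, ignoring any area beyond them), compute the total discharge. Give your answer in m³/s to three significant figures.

w_1 = (2.8 − 0.0)/2 = 1.4 m; q_1 = 0.19 × 0.34 × 1.4 = 0.09044 m³/s
w_2 = (5.0 − 0.0)/2 = 2.5 m; q_2 = 0.35 × 0.77 × 2.5 = 0.6738 m³/s
w_3 = (7.0 − 2.8)/2 = 2.1 m; q_3 = 0.33 × 0.91 × 2.1 = 0.6306 m³/s
w_4 = (12.3 − 5.0)/2 = 3.65 m; q_4 = 0.34 × 1.28 × 3.65 = 1.588 m³/s
w_5 = (15.1 − 7.0)/2 = 4.05 m; q_5 = 0.31 × 0.86 × 4.05 = 1.080 m³/s
w_6 = (17.5 − 12.3)/2 = 2.6 m; q_6 = 0.27 × 0.57 × 2.6 = 0.4001 m³/s
w_7 = (17.5 − 15.1)/2 = 1.2 m; q_7 = 0.19 × 0.30 × 1.2 = 0.06840 m³/s
Q = Σ qᵢ = 4.532 m³/s

4.53 m³/s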